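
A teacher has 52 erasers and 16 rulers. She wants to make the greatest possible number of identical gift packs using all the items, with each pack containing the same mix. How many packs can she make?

4 packs

The pack count must divide each quantity, so the greatest is gcd(52, 16).
52 = 2^2 × 13
16 = 2^4
gcd(52, 16) = 2^2 = 4.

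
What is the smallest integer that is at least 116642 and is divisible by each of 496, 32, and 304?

131936

The integer must be a common multiple of 496, 32, and 304, so a multiple of their LCM.
496 = 2^4 × 31
32 = 2^5
304 = 2^4 × 19
LCM(496, 32, 304) = 2^5 × 19 × 31 = 18848.
Smallest multiple of 18848 that is ≥ 116642: ⌈116642/18848⌉ × 18848 = 7 × 18848 = 131936.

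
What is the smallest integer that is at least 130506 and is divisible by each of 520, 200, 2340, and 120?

The integer must be a common multiple of 520, 200, 2340, and 120, so a multiple of their LCM.
520 = 2^3 × 5 × 13
200 = 2^3 × 5^2
2340 = 2^2 × 3^2 × 5 × 13
120 = 2^3 × 3 × 5
LCM(520, 200, 2340, 120) = 2^3 × 3^2 × 5^2 × 13 = 23400.
Smallest multiple of 23400 that is ≥ 130506: ⌈130506/23400⌉ × 23400 = 6 × 23400 = 140400.

140400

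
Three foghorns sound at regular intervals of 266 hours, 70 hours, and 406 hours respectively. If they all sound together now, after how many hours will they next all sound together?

We need the least common multiple of the intervals.
266 = 2 × 7 × 19
70 = 2 × 5 × 7
406 = 2 × 7 × 29
LCM(266, 70, 406) = 2 × 5 × 7 × 19 × 29 = 38570.

38570 hours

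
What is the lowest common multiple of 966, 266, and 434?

966 = 2 × 3 × 7 × 23
266 = 2 × 7 × 19
434 = 2 × 7 × 31
LCM(966, 266, 434) = 2 × 3 × 7 × 19 × 23 × 31 = 568974.

568974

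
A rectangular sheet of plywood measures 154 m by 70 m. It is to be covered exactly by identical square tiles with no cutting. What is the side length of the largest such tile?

The tile side must divide both 154 and 70, so the largest is their gcd.
154 = 2 × 7 × 11
70 = 2 × 5 × 7
gcd(154, 70) = 2 × 7 = 14.

14 m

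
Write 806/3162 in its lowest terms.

13/51

806 = 2 × 13 × 31
3162 = 2 × 3 × 17 × 31
gcd(806, 3162) = 2 × 31 = 62.
Divide numerator and denominator by 62: 806/3162 = 13/51.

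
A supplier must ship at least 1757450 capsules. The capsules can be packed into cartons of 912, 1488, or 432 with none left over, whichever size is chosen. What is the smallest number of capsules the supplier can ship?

1781136

The number of capsules must be a common multiple of 912, 1488, and 432, so a multiple of their LCM.
912 = 2^4 × 3 × 19
1488 = 2^4 × 3 × 31
432 = 2^4 × 3^3
LCM(912, 1488, 432) = 2^4 × 3^3 × 19 × 31 = 254448.
Smallest multiple of 254448 that is ≥ 1757450: ⌈1757450/254448⌉ × 254448 = 7 × 254448 = 1781136.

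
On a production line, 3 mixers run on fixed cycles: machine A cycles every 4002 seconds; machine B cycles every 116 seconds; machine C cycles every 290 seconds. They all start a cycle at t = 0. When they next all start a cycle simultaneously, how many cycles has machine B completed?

They are all back at their starting positions together after one LCM of the periods.
4002 = 2 × 3 × 23 × 29
116 = 2^2 × 29
290 = 2 × 5 × 29
LCM(4002, 116, 290) = 2^2 × 3 × 5 × 23 × 29 = 40020.
Cycles for period 116: 40020 / 116 = 345.

345 cycles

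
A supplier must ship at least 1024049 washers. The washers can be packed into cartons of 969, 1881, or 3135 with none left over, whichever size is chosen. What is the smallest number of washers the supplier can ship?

The number of washers must be a common multiple of 969, 1881, and 3135, so a multiple of their LCM.
969 = 3 × 17 × 19
1881 = 3^2 × 11 × 19
3135 = 3 × 5 × 11 × 19
LCM(969, 1881, 3135) = 3^2 × 5 × 11 × 17 × 19 = 159885.
Smallest multiple of 159885 that is ≥ 1024049: ⌈1024049/159885⌉ × 159885 = 7 × 159885 = 1119195.

1119195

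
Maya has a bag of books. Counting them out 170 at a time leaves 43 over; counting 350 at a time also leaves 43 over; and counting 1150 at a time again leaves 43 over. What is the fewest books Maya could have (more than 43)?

136893

N − 43 must be a common multiple of 170, 350, and 1150.
170 = 2 × 5 × 17
350 = 2 × 5^2 × 7
1150 = 2 × 5^2 × 23
LCM(170, 350, 1150) = 2 × 5^2 × 7 × 17 × 23 = 136850.
Smallest N > 43 is LCM + 43 = 136850 + 43 = 136893.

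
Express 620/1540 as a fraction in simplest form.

620 = 2^2 × 5 × 31
1540 = 2^2 × 5 × 7 × 11
gcd(620, 1540) = 2^2 × 5 = 20.
Divide numerator and denominator by 20: 620/1540 = 31/77.

31/77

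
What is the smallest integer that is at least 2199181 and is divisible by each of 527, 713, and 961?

2254506

The integer must be a common multiple of 527, 713, and 961, so a multiple of their LCM.
527 = 17 × 31
713 = 23 × 31
961 = 31^2
LCM(527, 713, 961) = 17 × 23 × 31^2 = 375751.
Smallest multiple of 375751 that is ≥ 2199181: ⌈2199181/375751⌉ × 375751 = 6 × 375751 = 2254506.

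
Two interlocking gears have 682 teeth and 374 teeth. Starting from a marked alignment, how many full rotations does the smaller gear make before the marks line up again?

They are all back at their starting positions together after one LCM of the periods.
682 = 2 × 11 × 31
374 = 2 × 11 × 17
LCM(682, 374) = 2 × 11 × 17 × 31 = 11594.
Rotations for period 374: 11594 / 374 = 31.

31 rotations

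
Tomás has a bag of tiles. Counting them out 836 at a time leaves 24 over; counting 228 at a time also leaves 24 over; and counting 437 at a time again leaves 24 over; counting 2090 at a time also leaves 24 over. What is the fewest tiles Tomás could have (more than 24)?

N − 24 must be a common multiple of 836, 228, 437, and 2090.
836 = 2^2 × 11 × 19
228 = 2^2 × 3 × 19
437 = 19 × 23
2090 = 2 × 5 × 11 × 19
LCM(836, 228, 437, 2090) = 2^2 × 3 × 5 × 11 × 19 × 23 = 288420.
Smallest N > 24 is LCM + 24 = 288420 + 24 = 288444.

288444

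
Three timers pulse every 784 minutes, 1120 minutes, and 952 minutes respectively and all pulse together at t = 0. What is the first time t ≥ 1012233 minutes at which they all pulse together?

1066240 minutes

Joint pulses occur at multiples of LCM(784, 1120, 952).
784 = 2^4 × 7^2
1120 = 2^5 × 5 × 7
952 = 2^3 × 7 × 17
LCM(784, 1120, 952) = 2^5 × 5 × 7^2 × 17 = 133280.
Smallest multiple of 133280 that is ≥ 1012233: ⌈1012233/133280⌉ × 133280 = 8 × 133280 = 1066240.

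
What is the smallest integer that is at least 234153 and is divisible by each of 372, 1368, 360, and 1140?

The integer must be a common multiple of 372, 1368, 360, and 1140, so a multiple of their LCM.
372 = 2^2 × 3 × 31
1368 = 2^3 × 3^2 × 19
360 = 2^3 × 3^2 × 5
1140 = 2^2 × 3 × 5 × 19
LCM(372, 1368, 360, 1140) = 2^3 × 3^2 × 5 × 19 × 31 = 212040.
Smallest multiple of 212040 that is ≥ 234153: ⌈234153/212040⌉ × 212040 = 2 × 212040 = 424080.

424080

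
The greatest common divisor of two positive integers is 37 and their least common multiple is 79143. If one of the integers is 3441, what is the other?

For two integers, gcd × lcm = product, so the other is (37 × 79143) / 3441 = 2928291 / 3441 = 851.

851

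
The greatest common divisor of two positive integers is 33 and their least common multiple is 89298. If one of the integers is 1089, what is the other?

2706

For two integers, gcd × lcm = product, so the other is (33 × 89298) / 1089 = 2946834 / 1089 = 2706.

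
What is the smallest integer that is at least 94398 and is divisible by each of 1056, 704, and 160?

95040

The integer must be a common multiple of 1056, 704, and 160, so a multiple of their LCM.
1056 = 2^5 × 3 × 11
704 = 2^6 × 11
160 = 2^5 × 5
LCM(1056, 704, 160) = 2^6 × 3 × 5 × 11 = 10560.
Smallest multiple of 10560 that is ≥ 94398: ⌈94398/10560⌉ × 10560 = 9 × 10560 = 95040.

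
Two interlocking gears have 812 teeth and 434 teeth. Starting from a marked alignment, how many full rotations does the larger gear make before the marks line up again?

All finish a whole number of cycles simultaneously at t = LCM of the periods.
812 = 2^2 × 7 × 29
434 = 2 × 7 × 31
LCM(812, 434) = 2^2 × 7 × 29 × 31 = 25172.
Rotations for period 812: 25172 / 812 = 31.

31 rotations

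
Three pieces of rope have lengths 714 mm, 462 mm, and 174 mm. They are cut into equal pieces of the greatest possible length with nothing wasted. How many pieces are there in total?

Piece length = gcd(714, 462, 174).
714 = 2 × 3 × 7 × 17
462 = 2 × 3 × 7 × 11
174 = 2 × 3 × 29
gcd(714, 462, 174) = 2 × 3 = 6.
Total pieces = 714/6 + 462/6 + 174/6 = 119 + 77 + 29 = 225.

225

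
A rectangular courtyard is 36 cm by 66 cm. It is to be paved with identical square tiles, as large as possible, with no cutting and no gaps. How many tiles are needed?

Tile side = gcd(36, 66).
36 = 2^2 × 3^2
66 = 2 × 3 × 11
gcd(36, 66) = 2 × 3 = 6.
Tiles: (36/6) × (66/6) = 6 × 11 = 66.

66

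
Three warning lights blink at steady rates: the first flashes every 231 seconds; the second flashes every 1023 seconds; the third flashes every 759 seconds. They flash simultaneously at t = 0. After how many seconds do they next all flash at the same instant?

They coincide at every common multiple of the periods; the first is the LCM.
231 = 3 × 7 × 11
1023 = 3 × 11 × 31
759 = 3 × 11 × 23
LCM(231, 1023, 759) = 3 × 7 × 11 × 23 × 31 = 164703.

164703 seconds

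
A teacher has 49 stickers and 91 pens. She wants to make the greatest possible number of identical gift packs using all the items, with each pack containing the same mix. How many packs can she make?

The pack count must divide each quantity, so the greatest is gcd(49, 91).
49 = 7^2
91 = 7 × 13
gcd(49, 91) = 7.

7 packs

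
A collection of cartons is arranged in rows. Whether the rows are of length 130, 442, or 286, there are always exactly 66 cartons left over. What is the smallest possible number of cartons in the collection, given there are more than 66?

N − 66 must be a common multiple of 130, 442, and 286.
130 = 2 × 5 × 13
442 = 2 × 13 × 17
286 = 2 × 11 × 13
LCM(130, 442, 286) = 2 × 5 × 11 × 13 × 17 = 24310.
Smallest N > 66 is LCM + 66 = 24310 + 66 = 24376.

24376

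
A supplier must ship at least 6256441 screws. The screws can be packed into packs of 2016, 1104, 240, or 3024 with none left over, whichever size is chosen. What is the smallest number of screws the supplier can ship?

The number of screws must be a common multiple of 2016, 1104, 240, and 3024, so a multiple of their LCM.
2016 = 2^5 × 3^2 × 7
1104 = 2^4 × 3 × 23
240 = 2^4 × 3 × 5
3024 = 2^4 × 3^3 × 7
LCM(2016, 1104, 240, 3024) = 2^5 × 3^3 × 5 × 7 × 23 = 695520.
Smallest multiple of 695520 that is ≥ 6256441: ⌈6256441/695520⌉ × 695520 = 9 × 695520 = 6259680.

6259680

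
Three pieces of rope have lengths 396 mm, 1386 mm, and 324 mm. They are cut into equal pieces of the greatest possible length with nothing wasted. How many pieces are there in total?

Piece length = gcd(396, 1386, 324).
396 = 2^2 × 3^2 × 11
1386 = 2 × 3^2 × 7 × 11
324 = 2^2 × 3^4
gcd(396, 1386, 324) = 2 × 3^2 = 18.
Total pieces = 396/18 + 1386/18 + 324/18 = 22 + 77 + 18 = 117.

117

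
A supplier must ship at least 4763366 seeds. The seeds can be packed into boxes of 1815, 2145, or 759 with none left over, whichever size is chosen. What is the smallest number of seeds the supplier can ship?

4884165

The number of seeds must be a common multiple of 1815, 2145, and 759, so a multiple of their LCM.
1815 = 3 × 5 × 11^2
2145 = 3 × 5 × 11 × 13
759 = 3 × 11 × 23
LCM(1815, 2145, 759) = 3 × 5 × 11^2 × 13 × 23 = 542685.
Smallest multiple of 542685 that is ≥ 4763366: ⌈4763366/542685⌉ × 542685 = 9 × 542685 = 4884165.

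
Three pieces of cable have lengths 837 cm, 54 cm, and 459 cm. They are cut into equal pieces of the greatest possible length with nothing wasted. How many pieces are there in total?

Piece length = gcd(837, 54, 459).
837 = 3^3 × 31
54 = 2 × 3^3
459 = 3^3 × 17
gcd(837, 54, 459) = 3^3 = 27.
Total pieces = 837/27 + 54/27 + 459/27 = 31 + 2 + 17 = 50.

50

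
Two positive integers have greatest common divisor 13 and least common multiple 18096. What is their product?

For any two positive integers, gcd × lcm = product = 13 × 18096 = 235248.

235248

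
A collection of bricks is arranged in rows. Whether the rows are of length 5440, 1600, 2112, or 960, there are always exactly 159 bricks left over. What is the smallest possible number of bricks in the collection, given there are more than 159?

897759

N − 159 must be a common multiple of 5440, 1600, 2112, and 960.
5440 = 2^6 × 5 × 17
1600 = 2^6 × 5^2
2112 = 2^6 × 3 × 11
960 = 2^6 × 3 × 5
LCM(5440, 1600, 2112, 960) = 2^6 × 3 × 5^2 × 11 × 17 = 897600.
Smallest N > 159 is LCM + 159 = 897600 + 159 = 897759.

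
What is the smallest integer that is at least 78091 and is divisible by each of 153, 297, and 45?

The integer must be a common multiple of 153, 297, and 45, so a multiple of their LCM.
153 = 3^2 × 17
297 = 3^3 × 11
45 = 3^2 × 5
LCM(153, 297, 45) = 3^3 × 5 × 11 × 17 = 25245.
Smallest multiple of 25245 that is ≥ 78091: ⌈78091/25245⌉ × 25245 = 4 × 25245 = 100980.

100980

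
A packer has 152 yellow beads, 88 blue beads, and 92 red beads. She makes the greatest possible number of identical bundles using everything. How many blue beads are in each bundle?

22

Number of bundles = gcd(152, 88, 92).
152 = 2^3 × 19
88 = 2^3 × 11
92 = 2^2 × 23
gcd(152, 88, 92) = 2^2 = 4.
blue beads per bundle = 88 / 4 = 22.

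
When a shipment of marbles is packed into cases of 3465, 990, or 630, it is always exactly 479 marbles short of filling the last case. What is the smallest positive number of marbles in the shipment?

6451

Being 479 short of a full case of size k means N ≡ −479 (mod k), i.e. N + 479 is a multiple of each size.
3465 = 3^2 × 5 × 7 × 11
990 = 2 × 3^2 × 5 × 11
630 = 2 × 3^2 × 5 × 7
LCM(3465, 990, 630) = 2 × 3^2 × 5 × 7 × 11 = 6930.
Smallest positive N is 6930 − 479 = 6451.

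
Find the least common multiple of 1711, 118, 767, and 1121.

1711 = 29 × 59
118 = 2 × 59
767 = 13 × 59
1121 = 19 × 59
LCM(1711, 118, 767, 1121) = 2 × 13 × 19 × 29 × 59 = 845234.

845234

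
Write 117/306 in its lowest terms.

13/34

117 = 3^2 × 13
306 = 2 × 3^2 × 17
gcd(117, 306) = 3^2 = 9.
Divide numerator and denominator by 9: 117/306 = 13/34.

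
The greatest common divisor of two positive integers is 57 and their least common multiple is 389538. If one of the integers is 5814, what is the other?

For two integers, gcd × lcm = product, so the other is (57 × 389538) / 5814 = 22203666 / 5814 = 3819.

3819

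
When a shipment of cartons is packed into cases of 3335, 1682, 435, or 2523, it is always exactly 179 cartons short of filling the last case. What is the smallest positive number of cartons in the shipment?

580111

Being 179 short of a full case of size k means N ≡ −179 (mod k), i.e. N + 179 is a multiple of each size.
3335 = 5 × 23 × 29
1682 = 2 × 29^2
435 = 3 × 5 × 29
2523 = 3 × 29^2
LCM(3335, 1682, 435, 2523) = 2 × 3 × 5 × 23 × 29^2 = 580290.
Smallest positive N is 580290 − 179 = 580111.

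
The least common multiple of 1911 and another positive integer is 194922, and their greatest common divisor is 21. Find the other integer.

gcd × lcm = product of the two integers, so the other integer is (21 × 194922) / 1911 = 2142.

2142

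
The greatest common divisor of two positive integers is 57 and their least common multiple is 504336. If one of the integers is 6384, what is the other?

4503

For two integers, gcd × lcm = product, so the other is (57 × 504336) / 6384 = 28747152 / 6384 = 4503.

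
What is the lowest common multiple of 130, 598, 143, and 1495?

32890

130 = 2 × 5 × 13
598 = 2 × 13 × 23
143 = 11 × 13
1495 = 5 × 13 × 23
LCM(130, 598, 143, 1495) = 2 × 5 × 11 × 13 × 23 = 32890.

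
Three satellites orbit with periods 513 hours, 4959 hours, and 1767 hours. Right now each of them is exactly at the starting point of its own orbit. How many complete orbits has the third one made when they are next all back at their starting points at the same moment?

The first common completion time is the LCM of the periods.
513 = 3^3 × 19
4959 = 3^2 × 19 × 29
1767 = 3 × 19 × 31
LCM(513, 4959, 1767) = 3^3 × 19 × 29 × 31 = 461187.
Orbits for period 1767: 461187 / 1767 = 261.

261 orbits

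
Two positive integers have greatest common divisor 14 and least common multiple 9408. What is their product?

131712

For any two positive integers, gcd × lcm = product = 14 × 9408 = 131712.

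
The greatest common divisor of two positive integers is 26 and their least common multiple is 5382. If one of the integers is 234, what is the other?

For two integers, gcd × lcm = product, so the other is (26 × 5382) / 234 = 139932 / 234 = 598.

598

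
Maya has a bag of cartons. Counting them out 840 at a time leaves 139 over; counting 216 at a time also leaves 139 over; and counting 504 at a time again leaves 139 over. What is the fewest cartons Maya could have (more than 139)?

N − 139 must be a common multiple of 840, 216, and 504.
840 = 2^3 × 3 × 5 × 7
216 = 2^3 × 3^3
504 = 2^3 × 3^2 × 7
LCM(840, 216, 504) = 2^3 × 3^3 × 5 × 7 = 7560.
Smallest N > 139 is LCM + 139 = 7560 + 139 = 7699.

7699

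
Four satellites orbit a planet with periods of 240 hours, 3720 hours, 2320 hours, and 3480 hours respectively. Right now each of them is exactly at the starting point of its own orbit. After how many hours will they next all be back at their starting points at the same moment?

The first simultaneous occurrence is after LCM of the individual periods.
240 = 2^4 × 3 × 5
3720 = 2^3 × 3 × 5 × 31
2320 = 2^4 × 5 × 29
3480 = 2^3 × 3 × 5 × 29
LCM(240, 3720, 2320, 3480) = 2^4 × 3 × 5 × 29 × 31 = 215760.

215760 hours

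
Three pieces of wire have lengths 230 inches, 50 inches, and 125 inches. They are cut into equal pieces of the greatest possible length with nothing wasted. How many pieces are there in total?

81

Piece length = gcd(230, 50, 125).
230 = 2 × 5 × 23
50 = 2 × 5^2
125 = 5^3
gcd(230, 50, 125) = 5.
Total pieces = 230/5 + 50/5 + 125/5 = 46 + 10 + 25 = 81.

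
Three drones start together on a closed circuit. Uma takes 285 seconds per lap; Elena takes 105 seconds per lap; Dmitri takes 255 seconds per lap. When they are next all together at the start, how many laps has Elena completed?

The first common completion time is the LCM of the periods.
285 = 3 × 5 × 19
105 = 3 × 5 × 7
255 = 3 × 5 × 17
LCM(285, 105, 255) = 3 × 5 × 7 × 17 × 19 = 33915.
Laps for period 105: 33915 / 105 = 323.

323 laps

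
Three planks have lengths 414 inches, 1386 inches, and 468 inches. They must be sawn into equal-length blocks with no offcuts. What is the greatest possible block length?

This is the greatest common divisor of 414, 1386, and 468.
414 = 2 × 3^2 × 23
1386 = 2 × 3^2 × 7 × 11
468 = 2^2 × 3^2 × 13
gcd(414, 1386, 468) = 2 × 3^2 = 18.

18 inches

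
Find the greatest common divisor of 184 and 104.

184 = 2^3 × 23
104 = 2^3 × 13
gcd(184, 104) = 2^3 = 8.

8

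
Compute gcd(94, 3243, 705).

47

94 = 2 × 47
3243 = 3 × 23 × 47
705 = 3 × 5 × 47
gcd(94, 3243, 705) = 47.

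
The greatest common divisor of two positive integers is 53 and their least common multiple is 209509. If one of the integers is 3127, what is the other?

For two integers, gcd × lcm = product, so the other is (53 × 209509) / 3127 = 11103977 / 3127 = 3551.

3551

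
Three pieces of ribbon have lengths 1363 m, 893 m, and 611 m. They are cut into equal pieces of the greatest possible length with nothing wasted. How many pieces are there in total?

Piece length = gcd(1363, 893, 611).
1363 = 29 × 47
893 = 19 × 47
611 = 13 × 47
gcd(1363, 893, 611) = 47.
Total pieces = 1363/47 + 893/47 + 611/47 = 29 + 19 + 13 = 61.

61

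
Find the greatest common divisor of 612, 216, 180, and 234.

612 = 2^2 × 3^2 × 17
216 = 2^3 × 3^3
180 = 2^2 × 3^2 × 5
234 = 2 × 3^2 × 13
gcd(612, 216, 180, 234) = 2 × 3^2 = 18.

18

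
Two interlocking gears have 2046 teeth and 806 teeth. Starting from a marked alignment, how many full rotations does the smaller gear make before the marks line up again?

33 rotations

The first common completion time is the LCM of the periods.
2046 = 2 × 3 × 11 × 31
806 = 2 × 13 × 31
LCM(2046, 806) = 2 × 3 × 11 × 13 × 31 = 26598.
Rotations for period 806: 26598 / 806 = 33.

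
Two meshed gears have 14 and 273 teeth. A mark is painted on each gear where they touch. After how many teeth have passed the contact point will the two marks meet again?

We need the least common multiple of the intervals.
14 = 2 × 7
273 = 3 × 7 × 13
LCM(14, 273) = 2 × 3 × 7 × 13 = 546.

546 teeth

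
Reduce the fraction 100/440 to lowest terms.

5/22

100 = 2^2 × 5^2
440 = 2^3 × 5 × 11
gcd(100, 440) = 2^2 × 5 = 20.
Divide numerator and denominator by 20: 100/440 = 5/22.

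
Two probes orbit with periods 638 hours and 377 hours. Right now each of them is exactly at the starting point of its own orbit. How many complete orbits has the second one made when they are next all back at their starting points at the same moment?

22 orbits

All finish a whole number of cycles simultaneously at t = LCM of the periods.
638 = 2 × 11 × 29
377 = 13 × 29
LCM(638, 377) = 2 × 11 × 13 × 29 = 8294.
Orbits for period 377: 8294 / 377 = 22.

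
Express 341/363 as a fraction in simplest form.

341 = 11 × 31
363 = 3 × 11^2
gcd(341, 363) = 11.
Divide numerator and denominator by 11: 341/363 = 31/33.

31/33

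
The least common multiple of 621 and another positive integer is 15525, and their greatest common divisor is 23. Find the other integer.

gcd × lcm = product of the two integers, so the other integer is (23 × 15525) / 621 = 575.

575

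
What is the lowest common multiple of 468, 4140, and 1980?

468 = 2^2 × 3^2 × 13
4140 = 2^2 × 3^2 × 5 × 23
1980 = 2^2 × 3^2 × 5 × 11
LCM(468, 4140, 1980) = 2^2 × 3^2 × 5 × 11 × 13 × 23 = 592020.

592020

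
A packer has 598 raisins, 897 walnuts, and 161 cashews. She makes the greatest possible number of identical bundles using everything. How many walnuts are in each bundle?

39

Number of bundles = gcd(598, 897, 161).
598 = 2 × 13 × 23
897 = 3 × 13 × 23
161 = 7 × 23
gcd(598, 897, 161) = 23.
walnuts per bundle = 897 / 23 = 39.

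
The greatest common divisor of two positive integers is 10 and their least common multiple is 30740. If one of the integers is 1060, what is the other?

290

For two integers, gcd × lcm = product, so the other is (10 × 30740) / 1060 = 307400 / 1060 = 290.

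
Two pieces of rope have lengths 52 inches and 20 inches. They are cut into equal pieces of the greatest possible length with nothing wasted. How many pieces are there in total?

18

Piece length = gcd(52, 20).
52 = 2^2 × 13
20 = 2^2 × 5
gcd(52, 20) = 2^2 = 4.
Total pieces = 52/4 + 20/4 = 13 + 5 = 18.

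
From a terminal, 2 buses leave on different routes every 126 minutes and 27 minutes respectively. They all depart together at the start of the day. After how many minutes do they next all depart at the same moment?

378 minutes

We need the least common multiple of the intervals.
126 = 2 × 3^2 × 7
27 = 3^3
LCM(126, 27) = 2 × 3^3 × 7 = 378.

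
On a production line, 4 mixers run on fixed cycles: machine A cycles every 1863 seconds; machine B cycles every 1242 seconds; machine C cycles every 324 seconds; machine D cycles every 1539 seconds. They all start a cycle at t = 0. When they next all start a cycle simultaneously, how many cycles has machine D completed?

92 cycles

They are all back at their starting positions together after one LCM of the periods.
1863 = 3^4 × 23
1242 = 2 × 3^3 × 23
324 = 2^2 × 3^4
1539 = 3^4 × 19
LCM(1863, 1242, 324, 1539) = 2^2 × 3^4 × 19 × 23 = 141588.
Cycles for period 1539: 141588 / 1539 = 92.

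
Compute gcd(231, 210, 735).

231 = 3 × 7 × 11
210 = 2 × 3 × 5 × 7
735 = 3 × 5 × 7^2
gcd(231, 210, 735) = 3 × 7 = 21.

21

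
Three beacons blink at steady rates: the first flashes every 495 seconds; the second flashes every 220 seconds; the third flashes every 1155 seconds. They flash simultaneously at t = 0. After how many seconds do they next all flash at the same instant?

13860 seconds

They coincide at every common multiple of the periods; the first is the LCM.
495 = 3^2 × 5 × 11
220 = 2^2 × 5 × 11
1155 = 3 × 5 × 7 × 11
LCM(495, 220, 1155) = 2^2 × 3^2 × 5 × 7 × 11 = 13860.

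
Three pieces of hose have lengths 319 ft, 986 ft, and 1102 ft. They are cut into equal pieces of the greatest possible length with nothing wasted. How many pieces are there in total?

Piece length = gcd(319, 986, 1102).
319 = 11 × 29
986 = 2 × 17 × 29
1102 = 2 × 19 × 29
gcd(319, 986, 1102) = 29.
Total pieces = 319/29 + 986/29 + 1102/29 = 11 + 34 + 38 = 83.

83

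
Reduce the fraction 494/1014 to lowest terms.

494 = 2 × 13 × 19
1014 = 2 × 3 × 13^2
gcd(494, 1014) = 2 × 13 = 26.
Divide numerator and denominator by 26: 494/1014 = 19/39.

19/39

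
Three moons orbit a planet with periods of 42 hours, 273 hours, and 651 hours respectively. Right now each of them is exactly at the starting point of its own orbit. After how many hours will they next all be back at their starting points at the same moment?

They coincide at every common multiple of the periods; the first is the LCM.
42 = 2 × 3 × 7
273 = 3 × 7 × 13
651 = 3 × 7 × 31
LCM(42, 273, 651) = 2 × 3 × 7 × 13 × 31 = 16926.

16926 hours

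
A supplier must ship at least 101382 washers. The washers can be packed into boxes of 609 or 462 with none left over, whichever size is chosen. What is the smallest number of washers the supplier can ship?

107184

The number of washers must be a common multiple of 609 and 462, so a multiple of their LCM.
609 = 3 × 7 × 29
462 = 2 × 3 × 7 × 11
LCM(609, 462) = 2 × 3 × 7 × 11 × 29 = 13398.
Smallest multiple of 13398 that is ≥ 101382: ⌈101382/13398⌉ × 13398 = 8 × 13398 = 107184.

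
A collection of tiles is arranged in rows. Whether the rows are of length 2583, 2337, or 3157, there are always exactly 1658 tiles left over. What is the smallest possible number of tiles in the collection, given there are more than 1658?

541505

N − 1658 must be a common multiple of 2583, 2337, and 3157.
2583 = 3^2 × 7 × 41
2337 = 3 × 19 × 41
3157 = 7 × 11 × 41
LCM(2583, 2337, 3157) = 3^2 × 7 × 11 × 19 × 41 = 539847.
Smallest N > 1658 is LCM + 1658 = 539847 + 1658 = 541505.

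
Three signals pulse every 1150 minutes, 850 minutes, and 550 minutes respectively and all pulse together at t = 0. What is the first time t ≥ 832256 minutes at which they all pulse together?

860200 minutes

Joint pulses occur at multiples of LCM(1150, 850, 550).
1150 = 2 × 5^2 × 23
850 = 2 × 5^2 × 17
550 = 2 × 5^2 × 11
LCM(1150, 850, 550) = 2 × 5^2 × 11 × 17 × 23 = 215050.
Smallest multiple of 215050 that is ≥ 832256: ⌈832256/215050⌉ × 215050 = 4 × 215050 = 860200.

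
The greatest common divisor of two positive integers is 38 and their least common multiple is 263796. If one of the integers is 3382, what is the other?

2964

For two integers, gcd × lcm = product, so the other is (38 × 263796) / 3382 = 10024248 / 3382 = 2964.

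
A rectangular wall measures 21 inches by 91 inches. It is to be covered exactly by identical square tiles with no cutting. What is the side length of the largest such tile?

7 inches

By the Euclidean algorithm:
91 = 4 × 21 + 7
21 = 3 × 7 + 0
gcd(21, 91) = 7.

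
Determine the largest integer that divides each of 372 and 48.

372 = 2^2 × 3 × 31
48 = 2^4 × 3
gcd(372, 48) = 2^2 × 3 = 12.

12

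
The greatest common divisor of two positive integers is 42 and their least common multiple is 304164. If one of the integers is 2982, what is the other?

4284

For two integers, gcd × lcm = product, so the other is (42 × 304164) / 2982 = 12774888 / 2982 = 4284.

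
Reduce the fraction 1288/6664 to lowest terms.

23/119

1288 = 2^3 × 7 × 23
6664 = 2^3 × 7^2 × 17
gcd(1288, 6664) = 2^3 × 7 = 56.
Divide numerator and denominator by 56: 1288/6664 = 23/119.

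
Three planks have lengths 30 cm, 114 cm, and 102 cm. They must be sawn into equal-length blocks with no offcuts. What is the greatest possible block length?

The block length must divide every plank, so the greatest is gcd(30, 114, 102).
30 = 2 × 3 × 5
114 = 2 × 3 × 19
102 = 2 × 3 × 17
gcd(30, 114, 102) = 2 × 3 = 6.

6 cm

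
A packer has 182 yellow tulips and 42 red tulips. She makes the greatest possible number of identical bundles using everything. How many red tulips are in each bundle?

3

Number of bundles = gcd(182, 42).
182 = 2 × 7 × 13
42 = 2 × 3 × 7
gcd(182, 42) = 2 × 7 = 14.
red tulips per bundle = 42 / 14 = 3.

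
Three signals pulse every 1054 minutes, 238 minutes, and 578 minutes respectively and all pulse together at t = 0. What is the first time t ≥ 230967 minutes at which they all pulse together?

Joint pulses occur at multiples of LCM(1054, 238, 578).
1054 = 2 × 17 × 31
238 = 2 × 7 × 17
578 = 2 × 17^2
LCM(1054, 238, 578) = 2 × 7 × 17^2 × 31 = 125426.
Smallest multiple of 125426 that is ≥ 230967: ⌈230967/125426⌉ × 125426 = 2 × 125426 = 250852.

250852 minutes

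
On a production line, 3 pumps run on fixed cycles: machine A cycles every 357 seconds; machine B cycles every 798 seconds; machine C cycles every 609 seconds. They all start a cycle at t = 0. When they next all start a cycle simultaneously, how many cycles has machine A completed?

1102 cycles

All finish a whole number of cycles simultaneously at t = LCM of the periods.
357 = 3 × 7 × 17
798 = 2 × 3 × 7 × 19
609 = 3 × 7 × 29
LCM(357, 798, 609) = 2 × 3 × 7 × 17 × 19 × 29 = 393414.
Cycles for period 357: 393414 / 357 = 1102.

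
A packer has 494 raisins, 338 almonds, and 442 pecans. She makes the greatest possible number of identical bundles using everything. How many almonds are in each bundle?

13

Number of bundles = gcd(494, 338, 442).
494 = 2 × 13 × 19
338 = 2 × 13^2
442 = 2 × 13 × 17
gcd(494, 338, 442) = 2 × 13 = 26.
almonds per bundle = 338 / 26 = 13.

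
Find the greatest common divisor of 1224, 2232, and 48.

1224 = 2^3 × 3^2 × 17
2232 = 2^3 × 3^2 × 31
48 = 2^4 × 3
gcd(1224, 2232, 48) = 2^3 × 3 = 24.

24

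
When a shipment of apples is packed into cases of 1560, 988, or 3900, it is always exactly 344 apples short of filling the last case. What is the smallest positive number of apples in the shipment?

Being 344 short of a full case of size k means N ≡ −344 (mod k), i.e. N + 344 is a multiple of each size.
1560 = 2^3 × 3 × 5 × 13
988 = 2^2 × 13 × 19
3900 = 2^2 × 3 × 5^2 × 13
LCM(1560, 988, 3900) = 2^3 × 3 × 5^2 × 13 × 19 = 148200.
Smallest positive N is 148200 − 344 = 147856.

147856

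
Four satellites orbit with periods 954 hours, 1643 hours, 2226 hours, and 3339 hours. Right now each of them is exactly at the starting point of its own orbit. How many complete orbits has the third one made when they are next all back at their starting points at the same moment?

93 orbits

They are all back at their starting positions together after one LCM of the periods.
954 = 2 × 3^2 × 53
1643 = 31 × 53
2226 = 2 × 3 × 7 × 53
3339 = 3^2 × 7 × 53
LCM(954, 1643, 2226, 3339) = 2 × 3^2 × 7 × 31 × 53 = 207018.
Orbits for period 2226: 207018 / 2226 = 93.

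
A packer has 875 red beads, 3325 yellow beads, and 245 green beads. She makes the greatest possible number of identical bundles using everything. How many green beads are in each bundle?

7

Number of bundles = gcd(875, 3325, 245).
875 = 5^3 × 7
3325 = 5^2 × 7 × 19
245 = 5 × 7^2
gcd(875, 3325, 245) = 5 × 7 = 35.
green beads per bundle = 245 / 35 = 7.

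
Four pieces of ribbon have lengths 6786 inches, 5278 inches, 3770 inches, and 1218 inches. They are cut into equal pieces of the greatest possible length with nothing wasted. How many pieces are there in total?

294

Piece length = gcd(6786, 5278, 3770, 1218).
6786 = 2 × 3^2 × 13 × 29
5278 = 2 × 7 × 13 × 29
3770 = 2 × 5 × 13 × 29
1218 = 2 × 3 × 7 × 29
gcd(6786, 5278, 3770, 1218) = 2 × 29 = 58.
Total pieces = 6786/58 + 5278/58 + 3770/58 + 1218/58 = 117 + 91 + 65 + 21 = 294.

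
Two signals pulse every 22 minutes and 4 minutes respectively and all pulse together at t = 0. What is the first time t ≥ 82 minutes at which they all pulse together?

Joint pulses occur at multiples of LCM(22, 4).
22 = 2 × 11
4 = 2^2
LCM(22, 4) = 2^2 × 11 = 44.
Smallest multiple of 44 that is ≥ 82: ⌈82/44⌉ × 44 = 2 × 44 = 88.

88 minutes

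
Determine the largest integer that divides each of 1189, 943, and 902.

1189 = 29 × 41
943 = 23 × 41
902 = 2 × 11 × 41
gcd(1189, 943, 902) = 41.

41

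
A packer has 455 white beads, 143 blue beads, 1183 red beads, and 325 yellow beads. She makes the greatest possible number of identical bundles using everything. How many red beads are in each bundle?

91

Number of bundles = gcd(455, 143, 1183, 325).
455 = 5 × 7 × 13
143 = 11 × 13
1183 = 7 × 13^2
325 = 5^2 × 13
gcd(455, 143, 1183, 325) = 13.
red beads per bundle = 1183 / 13 = 91.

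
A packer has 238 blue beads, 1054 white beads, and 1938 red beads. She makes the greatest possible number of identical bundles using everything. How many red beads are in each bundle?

Number of bundles = gcd(238, 1054, 1938).
238 = 2 × 7 × 17
1054 = 2 × 17 × 31
1938 = 2 × 3 × 17 × 19
gcd(238, 1054, 1938) = 2 × 17 = 34.
red beads per bundle = 1938 / 34 = 57.

57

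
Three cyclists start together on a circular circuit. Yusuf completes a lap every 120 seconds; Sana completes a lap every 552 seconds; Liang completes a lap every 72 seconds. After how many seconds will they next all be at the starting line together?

They coincide at every common multiple of the periods; the first is the LCM.
120 = 2^3 × 3 × 5
552 = 2^3 × 3 × 23
72 = 2^3 × 3^2
LCM(120, 552, 72) = 2^3 × 3^2 × 5 × 23 = 8280.

8280 seconds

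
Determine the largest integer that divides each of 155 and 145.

5

155 = 5 × 31
145 = 5 × 29
gcd(155, 145) = 5.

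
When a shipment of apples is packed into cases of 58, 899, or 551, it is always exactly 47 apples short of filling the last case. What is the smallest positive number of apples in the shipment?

Being 47 short of a full case of size k means N ≡ −47 (mod k), i.e. N + 47 is a multiple of each size.
58 = 2 × 29
899 = 29 × 31
551 = 19 × 29
LCM(58, 899, 551) = 2 × 19 × 29 × 31 = 34162.
Smallest positive N is 34162 − 47 = 34115.

34115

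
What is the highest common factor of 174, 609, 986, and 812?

174 = 2 × 3 × 29
609 = 3 × 7 × 29
986 = 2 × 17 × 29
812 = 2^2 × 7 × 29
gcd(174, 609, 986, 812) = 29.

29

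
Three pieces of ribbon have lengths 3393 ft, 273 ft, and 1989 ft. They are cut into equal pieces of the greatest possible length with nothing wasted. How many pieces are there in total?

Piece length = gcd(3393, 273, 1989).
3393 = 3^2 × 13 × 29
273 = 3 × 7 × 13
1989 = 3^2 × 13 × 17
gcd(3393, 273, 1989) = 3 × 13 = 39.
Total pieces = 3393/39 + 273/39 + 1989/39 = 87 + 7 + 51 = 145.

145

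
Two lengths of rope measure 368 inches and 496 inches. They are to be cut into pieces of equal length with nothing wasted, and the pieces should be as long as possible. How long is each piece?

16 inches

The greatest length dividing all of 368 and 496 is their gcd.
368 = 2^4 × 23
496 = 2^4 × 31
gcd(368, 496) = 2^4 = 16.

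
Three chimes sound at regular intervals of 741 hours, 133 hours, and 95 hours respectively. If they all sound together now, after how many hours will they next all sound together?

The first simultaneous occurrence is after LCM of the individual periods.
741 = 3 × 13 × 19
133 = 7 × 19
95 = 5 × 19
LCM(741, 133, 95) = 3 × 5 × 7 × 13 × 19 = 25935.

25935 hours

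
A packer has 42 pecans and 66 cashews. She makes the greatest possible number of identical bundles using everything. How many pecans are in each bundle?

Number of bundles = gcd(42, 66).
42 = 2 × 3 × 7
66 = 2 × 3 × 11
gcd(42, 66) = 2 × 3 = 6.
pecans per bundle = 42 / 6 = 7.

7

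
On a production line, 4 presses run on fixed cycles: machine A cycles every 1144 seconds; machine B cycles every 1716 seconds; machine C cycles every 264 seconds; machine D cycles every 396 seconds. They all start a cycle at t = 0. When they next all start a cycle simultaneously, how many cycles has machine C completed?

All finish a whole number of cycles simultaneously at t = LCM of the periods.
1144 = 2^3 × 11 × 13
1716 = 2^2 × 3 × 11 × 13
264 = 2^3 × 3 × 11
396 = 2^2 × 3^2 × 11
LCM(1144, 1716, 264, 396) = 2^3 × 3^2 × 11 × 13 = 10296.
Cycles for period 264: 10296 / 264 = 39.

39 cycles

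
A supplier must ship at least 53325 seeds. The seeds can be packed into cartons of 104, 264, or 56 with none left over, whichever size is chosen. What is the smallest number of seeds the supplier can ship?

72072

The number of seeds must be a common multiple of 104, 264, and 56, so a multiple of their LCM.
104 = 2^3 × 13
264 = 2^3 × 3 × 11
56 = 2^3 × 7
LCM(104, 264, 56) = 2^3 × 3 × 7 × 11 × 13 = 24024.
Smallest multiple of 24024 that is ≥ 53325: ⌈53325/24024⌉ × 24024 = 3 × 24024 = 72072.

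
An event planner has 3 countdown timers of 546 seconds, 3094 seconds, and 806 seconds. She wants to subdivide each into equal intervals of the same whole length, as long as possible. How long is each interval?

26 seconds

The interval must divide each timer length; the longest such is the gcd.
546 = 2 × 3 × 7 × 13
3094 = 2 × 7 × 13 × 17
806 = 2 × 13 × 31
gcd(546, 3094, 806) = 2 × 13 = 26.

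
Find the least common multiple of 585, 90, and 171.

585 = 3^2 × 5 × 13
90 = 2 × 3^2 × 5
171 = 3^2 × 19
LCM(585, 90, 171) = 2 × 3^2 × 5 × 13 × 19 = 22230.

22230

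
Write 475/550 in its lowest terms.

475 = 5^2 × 19
550 = 2 × 5^2 × 11
gcd(475, 550) = 5^2 = 25.
Divide numerator and denominator by 25: 475/550 = 19/22.

19/22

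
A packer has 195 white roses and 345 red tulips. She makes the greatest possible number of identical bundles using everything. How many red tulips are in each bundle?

23

Number of bundles = gcd(195, 345).
195 = 3 × 5 × 13
345 = 3 × 5 × 23
gcd(195, 345) = 3 × 5 = 15.
red tulips per bundle = 345 / 15 = 23.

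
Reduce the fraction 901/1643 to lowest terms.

901 = 17 × 53
1643 = 31 × 53
gcd(901, 1643) = 53.
Divide numerator and denominator by 53: 901/1643 = 17/31.

17/31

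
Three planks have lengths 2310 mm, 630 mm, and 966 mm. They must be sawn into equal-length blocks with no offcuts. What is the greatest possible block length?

42 mm

The block length must divide every plank, so the greatest is gcd(2310, 630, 966).
2310 = 2 × 3 × 5 × 7 × 11
630 = 2 × 3^2 × 5 × 7
966 = 2 × 3 × 7 × 23
gcd(2310, 630, 966) = 2 × 3 × 7 = 42.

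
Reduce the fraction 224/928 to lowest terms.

7/29

224 = 2^5 × 7
928 = 2^5 × 29
gcd(224, 928) = 2^5 = 32.
Divide numerator and denominator by 32: 224/928 = 7/29.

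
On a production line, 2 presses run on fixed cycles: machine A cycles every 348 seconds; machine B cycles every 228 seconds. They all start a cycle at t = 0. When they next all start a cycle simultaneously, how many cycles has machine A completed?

19 cycles

They are all back at their starting positions together after one LCM of the periods.
348 = 2^2 × 3 × 29
228 = 2^2 × 3 × 19
LCM(348, 228) = 2^2 × 3 × 19 × 29 = 6612.
Cycles for period 348: 6612 / 348 = 19.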